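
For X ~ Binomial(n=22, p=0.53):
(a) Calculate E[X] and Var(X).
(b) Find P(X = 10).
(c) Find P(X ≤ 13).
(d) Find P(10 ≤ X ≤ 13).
(a) E[X] = 11.6600, Var(X) = 5.4802
(b) P(X = 10) = 0.131401
(c) P(X ≤ 13) = 0.783171
(d) P(10 ≤ X ≤ 13) = 0.605080

We have X ~ Binomial(n=22, p=0.53).

(a) Moments:
E[X] = 11.6600
Var(X) = 5.4802
σ = √Var(X) = 2.3410

(b) Point probability using PMF:
P(X = 10) = 0.131401

(c) Cumulative probability using CDF:
P(X ≤ 13) = F(13) = 0.783171

(d) Range probability:
P(10 ≤ X ≤ 13) = P(X ≤ 13) - P(X ≤ 9)
                   = F(13) - F(9)
                   = 0.783171 - 0.178091
                   = 0.605080

This means approximately 60.5% of outcomes fall in the interval [10, 13].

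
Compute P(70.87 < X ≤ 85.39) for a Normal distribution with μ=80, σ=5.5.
0.788000

We have X ~ Normal(μ=80, σ=5.5).

To find P(70.87 < X ≤ 85.39), we use:
P(70.87 < X ≤ 85.39) = P(X ≤ 85.39) - P(X ≤ 70.87)
                 = F(85.39) - F(70.87)
                 = 0.836457 - 0.048457
                 = 0.788000

So there's approximately a 78.8% chance that X falls in this range.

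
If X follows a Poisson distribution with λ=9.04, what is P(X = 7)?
0.116072

We have X ~ Poisson(λ=9.04).

For a Poisson distribution, the PMF gives us the probability of each outcome.

Using the PMF formula:
P(X = 7) = 0.116072

Rounded to 4 decimal places: 0.1161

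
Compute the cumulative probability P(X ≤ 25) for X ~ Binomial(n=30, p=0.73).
0.937303

We have X ~ Binomial(n=30, p=0.73).

The CDF gives us P(X ≤ k).

Using the CDF:
P(X ≤ 25) = 0.937303

This means there's approximately a 93.7% chance that X is at most 25.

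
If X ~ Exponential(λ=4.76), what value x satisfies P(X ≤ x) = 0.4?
0.1073

We have X ~ Exponential(λ=4.76).

We want to find x such that P(X ≤ x) = 0.4.

This is the 40th percentile, which means 40% of values fall below this point.

Using the inverse CDF (quantile function):
x = F⁻¹(0.4) = 0.1073

Verification: P(X ≤ 0.1073) = 0.4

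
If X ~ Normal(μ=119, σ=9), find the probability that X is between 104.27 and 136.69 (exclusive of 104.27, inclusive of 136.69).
0.924475

We have X ~ Normal(μ=119, σ=9).

To find P(104.27 < X ≤ 136.69), we use:
P(104.27 < X ≤ 136.69) = P(X ≤ 136.69) - P(X ≤ 104.27)
                 = F(136.69) - F(104.27)
                 = 0.975325 - 0.050850
                 = 0.924475

So there's approximately a 92.4% chance that X falls in this range.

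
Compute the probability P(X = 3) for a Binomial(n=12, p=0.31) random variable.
0.232354

We have X ~ Binomial(n=12, p=0.31).

For a Binomial distribution, the PMF gives us the probability of each outcome.

Using the PMF formula:
P(X = 3) = 0.232354

Rounded to 4 decimal places: 0.2324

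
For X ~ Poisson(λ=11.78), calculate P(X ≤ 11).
0.486974

We have X ~ Poisson(λ=11.78).

The CDF gives us P(X ≤ k).

Using the CDF:
P(X ≤ 11) = 0.486974

This means there's approximately a 48.7% chance that X is at most 11.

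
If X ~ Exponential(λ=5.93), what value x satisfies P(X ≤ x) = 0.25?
0.0485

We have X ~ Exponential(λ=5.93).

We want to find x such that P(X ≤ x) = 0.25.

This is the 25th percentile, which means 25% of values fall below this point.

Using the inverse CDF (quantile function):
x = F⁻¹(0.25) = 0.0485

Verification: P(X ≤ 0.0485) = 0.25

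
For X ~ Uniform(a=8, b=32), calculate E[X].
20.0000

We have X ~ Uniform(a=8, b=32).

For a Uniform distribution with a=8, b=32:
E[X] = 20.0000

This is the expected (average) value of X.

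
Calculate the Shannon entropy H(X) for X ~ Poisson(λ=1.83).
1.6541 nats

We have X ~ Poisson(λ=1.83).

The Shannon entropy measures the uncertainty or information content of the distribution.

For a Poisson distribution with λ=1.83:
H(X) = 1.6541 nats

(In bits, this would be 2.3864 bits.)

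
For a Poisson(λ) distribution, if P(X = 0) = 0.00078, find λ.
λ = 7.1562

For a Poisson(λ) distribution, the PMF at 0 is:
P(X = 0) = λ^0 e^(-λ) / 0! = e^(-λ)

Given P(X = 0) = 0.00078:
e^(-λ) = 0.00078
-λ = ln(0.00078)
λ = -ln(0.00078) = 7.1562

Verification: e^(-7.1562) = 0.00078 ✓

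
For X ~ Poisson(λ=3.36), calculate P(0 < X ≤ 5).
0.840814

We have X ~ Poisson(λ=3.36).

To find P(0 < X ≤ 5), we use:
P(0 < X ≤ 5) = P(X ≤ 5) - P(X ≤ 0)
                 = F(5) - F(0)
                 = 0.875549 - 0.034735
                 = 0.840814

So there's approximately a 84.1% chance that X falls in this range.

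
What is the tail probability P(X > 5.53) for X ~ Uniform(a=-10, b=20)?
0.482333

We have X ~ Uniform(a=-10, b=20).

P(X > 5.53) = 1 - P(X ≤ 5.53)
                = 1 - F(5.53)
                = 1 - 0.517667
                = 0.482333

So there's approximately a 48.2% chance that X exceeds 5.53.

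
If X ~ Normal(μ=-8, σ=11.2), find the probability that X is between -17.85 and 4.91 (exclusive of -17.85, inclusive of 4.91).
0.685904

We have X ~ Normal(μ=-8, σ=11.2).

To find P(-17.85 < X ≤ 4.91), we use:
P(-17.85 < X ≤ 4.91) = P(X ≤ 4.91) - P(X ≤ -17.85)
                 = F(4.91) - F(-17.85)
                 = 0.875479 - 0.189575
                 = 0.685904

So there's approximately a 68.6% chance that X falls in this range.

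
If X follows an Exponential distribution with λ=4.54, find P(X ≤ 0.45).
0.870361

We have X ~ Exponential(λ=4.54).

The CDF gives us P(X ≤ k).

Using the CDF:
P(X ≤ 0.45) = 0.870361

This means there's approximately a 87.0% chance that X is at most 0.45.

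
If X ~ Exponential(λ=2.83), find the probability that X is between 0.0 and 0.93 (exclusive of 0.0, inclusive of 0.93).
0.928058

We have X ~ Exponential(λ=2.83).

To find P(0.0 < X ≤ 0.93), we use:
P(0.0 < X ≤ 0.93) = P(X ≤ 0.93) - P(X ≤ 0.0)
                 = F(0.93) - F(0.0)
                 = 0.928058 - 0.000000
                 = 0.928058

So there's approximately a 92.8% chance that X falls in this range.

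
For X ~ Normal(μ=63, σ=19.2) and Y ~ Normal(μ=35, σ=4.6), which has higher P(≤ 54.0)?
Y has higher probability (P(Y ≤ 54.0) = 1.0000 > P(X ≤ 54.0) = 0.3196)

Compute P(≤ 54.0) for each distribution:

X ~ Normal(μ=63, σ=19.2):
P(X ≤ 54.0) = 0.3196

Y ~ Normal(μ=35, σ=4.6):
P(Y ≤ 54.0) = 1.0000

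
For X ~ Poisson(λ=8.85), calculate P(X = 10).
0.116456

We have X ~ Poisson(λ=8.85).

For a Poisson distribution, the PMF gives us the probability of each outcome.

Using the PMF formula:
P(X = 10) = 0.116456

Rounded to 4 decimal places: 0.1165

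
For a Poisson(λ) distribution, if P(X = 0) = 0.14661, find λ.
λ = 1.9200

For a Poisson(λ) distribution, the PMF at 0 is:
P(X = 0) = λ^0 e^(-λ) / 0! = e^(-λ)

Given P(X = 0) = 0.14661:
e^(-λ) = 0.14661
-λ = ln(0.14661)
λ = -ln(0.14661) = 1.9200

Verification: e^(-1.9200) = 0.14661 ✓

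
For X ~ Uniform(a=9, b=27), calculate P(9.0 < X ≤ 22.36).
0.742222

We have X ~ Uniform(a=9, b=27).

To find P(9.0 < X ≤ 22.36), we use:
P(9.0 < X ≤ 22.36) = P(X ≤ 22.36) - P(X ≤ 9.0)
                 = F(22.36) - F(9.0)
                 = 0.742222 - 0.000000
                 = 0.742222

So there's approximately a 74.2% chance that X falls in this range.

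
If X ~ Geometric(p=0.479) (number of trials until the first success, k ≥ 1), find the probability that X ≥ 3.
0.271441

We have X ~ Geometric(p=0.479) (number of trials until the first success, k ≥ 1).

For discrete distributions, P(X ≥ 3) = 1 - P(X ≤ 2).

P(X ≤ 2) = 0.728559
P(X ≥ 3) = 1 - 0.728559 = 0.271441

So there's approximately a 27.1% chance that X is at least 3.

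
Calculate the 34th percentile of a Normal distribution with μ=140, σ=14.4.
134.0605

We have X ~ Normal(μ=140, σ=14.4).

We want to find x such that P(X ≤ x) = 0.34.

This is the 34th percentile, which means 34% of values fall below this point.

Using the inverse CDF (quantile function):
x = F⁻¹(0.34) = 134.0605

Verification: P(X ≤ 134.0605) = 0.34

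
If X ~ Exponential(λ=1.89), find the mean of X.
0.5291

We have X ~ Exponential(λ=1.89).

For an Exponential distribution with λ=1.89:
E[X] = 0.5291

This is the expected (average) value of X.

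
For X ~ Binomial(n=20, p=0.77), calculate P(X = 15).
0.197899

We have X ~ Binomial(n=20, p=0.77).

For a Binomial distribution, the PMF gives us the probability of each outcome.

Using the PMF formula:
P(X = 15) = 0.197899

Rounded to 4 decimal places: 0.1979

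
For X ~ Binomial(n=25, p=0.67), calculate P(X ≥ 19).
0.232106

We have X ~ Binomial(n=25, p=0.67).

For discrete distributions, P(X ≥ 19) = 1 - P(X ≤ 18).

P(X ≤ 18) = 0.767894
P(X ≥ 19) = 1 - 0.767894 = 0.232106

So there's approximately a 23.2% chance that X is at least 19.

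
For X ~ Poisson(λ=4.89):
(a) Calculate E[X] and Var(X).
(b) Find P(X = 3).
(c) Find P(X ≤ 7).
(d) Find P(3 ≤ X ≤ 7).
(a) E[X] = 4.8900, Var(X) = 4.8900
(b) P(X = 3) = 0.146580
(c) P(X ≤ 7) = 0.877862
(d) P(3 ≤ X ≤ 7) = 0.743634

We have X ~ Poisson(λ=4.89).

(a) Moments:
E[X] = 4.8900
Var(X) = 4.8900
σ = √Var(X) = 2.2113

(b) Point probability using PMF:
P(X = 3) = 0.146580

(c) Cumulative probability using CDF:
P(X ≤ 7) = F(7) = 0.877862

(d) Range probability:
P(3 ≤ X ≤ 7) = P(X ≤ 7) - P(X ≤ 2)
                   = F(7) - F(2)
                   = 0.877862 - 0.134228
                   = 0.743634

This means approximately 74.4% of outcomes fall in the interval [3, 7].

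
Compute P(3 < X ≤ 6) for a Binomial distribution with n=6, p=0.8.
0.901120

We have X ~ Binomial(n=6, p=0.8).

To find P(3 < X ≤ 6), we use:
P(3 < X ≤ 6) = P(X ≤ 6) - P(X ≤ 3)
                 = F(6) - F(3)
                 = 1.000000 - 0.098880
                 = 0.901120

So there's approximately a 90.1% chance that X falls in this range.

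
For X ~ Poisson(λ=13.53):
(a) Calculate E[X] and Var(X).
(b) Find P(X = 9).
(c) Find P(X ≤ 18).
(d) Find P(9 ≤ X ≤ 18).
(a) E[X] = 13.5300, Var(X) = 13.5300
(b) P(X = 9) = 0.055707
(c) P(X ≤ 18) = 0.906946
(d) P(9 ≤ X ≤ 18) = 0.829069

We have X ~ Poisson(λ=13.53).

(a) Moments:
E[X] = 13.5300
Var(X) = 13.5300
σ = √Var(X) = 3.6783

(b) Point probability using PMF:
P(X = 9) = 0.055707

(c) Cumulative probability using CDF:
P(X ≤ 18) = F(18) = 0.906946

(d) Range probability:
P(9 ≤ X ≤ 18) = P(X ≤ 18) - P(X ≤ 8)
                   = F(18) - F(8)
                   = 0.906946 - 0.077877
                   = 0.829069

This means approximately 82.9% of outcomes fall in the interval [9, 18].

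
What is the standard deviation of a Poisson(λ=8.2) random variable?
2.8636

We have X ~ Poisson(λ=8.2).

For a Poisson distribution with λ=8.2:
σ = √Var(X) = 2.8636

The standard deviation is the square root of the variance.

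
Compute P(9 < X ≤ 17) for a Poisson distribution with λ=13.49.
0.725683

We have X ~ Poisson(λ=13.49).

To find P(9 < X ≤ 17), we use:
P(9 < X ≤ 17) = P(X ≤ 17) - P(X ≤ 9)
                 = F(17) - F(9)
                 = 0.861511 - 0.135828
                 = 0.725683

So there's approximately a 72.6% chance that X falls in this range.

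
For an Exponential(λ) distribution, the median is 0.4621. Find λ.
λ = 1.5000

For X ~ Exponential(λ), the CDF is F(x) = 1 - e^(-λx).
The median m satisfies F(m) = 0.5:
1 - e^(-λm) = 0.5
e^(-λm) = 0.5
λm = ln(2)
m = ln(2) / λ

Given m = 0.4621:
λ = ln(2) / 0.4621 = 0.693147 / 0.4621 = 1.5000

Verification: ln(2) / 1.5000 = 0.4621 ✓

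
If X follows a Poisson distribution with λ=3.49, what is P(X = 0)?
0.030501

We have X ~ Poisson(λ=3.49).

For a Poisson distribution, the PMF gives us the probability of each outcome.

Using the PMF formula:
P(X = 0) = 0.030501

Rounded to 4 decimal places: 0.0305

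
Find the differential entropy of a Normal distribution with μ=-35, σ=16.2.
4.2039 nats

We have X ~ Normal(μ=-35, σ=16.2).

The differential entropy measures the uncertainty or information content of the distribution.

For a Normal distribution with μ=-35, σ=16.2:
h(X) = 4.2039 nats

(In bits, this would be 6.0650 bits.)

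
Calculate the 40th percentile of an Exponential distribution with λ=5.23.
0.0977

We have X ~ Exponential(λ=5.23).

We want to find x such that P(X ≤ x) = 0.4.

This is the 40th percentile, which means 40% of values fall below this point.

Using the inverse CDF (quantile function):
x = F⁻¹(0.4) = 0.0977

Verification: P(X ≤ 0.0977) = 0.4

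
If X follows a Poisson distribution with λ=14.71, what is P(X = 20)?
0.037814

We have X ~ Poisson(λ=14.71).

For a Poisson distribution, the PMF gives us the probability of each outcome.

Using the PMF formula:
P(X = 20) = 0.037814

Rounded to 4 decimal places: 0.0378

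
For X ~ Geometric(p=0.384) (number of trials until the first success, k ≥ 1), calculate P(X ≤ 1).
0.384000

We have X ~ Geometric(p=0.384) (number of trials until the first success, k ≥ 1).

The CDF gives us P(X ≤ k).

Using the CDF:
P(X ≤ 1) = 0.384000

This means there's approximately a 38.4% chance that X is at most 1.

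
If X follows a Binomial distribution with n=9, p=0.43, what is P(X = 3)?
0.229052

We have X ~ Binomial(n=9, p=0.43).

For a Binomial distribution, the PMF gives us the probability of each outcome.

Using the PMF formula:
P(X = 3) = 0.229052

Rounded to 4 decimal places: 0.2291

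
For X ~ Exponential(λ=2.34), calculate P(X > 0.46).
0.340820

We have X ~ Exponential(λ=2.34).

P(X > 0.46) = 1 - P(X ≤ 0.46)
                = 1 - F(0.46)
                = 1 - 0.659180
                = 0.340820

So there's approximately a 34.1% chance that X exceeds 0.46.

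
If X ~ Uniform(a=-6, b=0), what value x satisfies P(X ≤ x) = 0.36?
-3.8400

We have X ~ Uniform(a=-6, b=0).

We want to find x such that P(X ≤ x) = 0.36.

This is the 36th percentile, which means 36% of values fall below this point.

Using the inverse CDF (quantile function):
x = F⁻¹(0.36) = -3.8400

Verification: P(X ≤ -3.8400) = 0.36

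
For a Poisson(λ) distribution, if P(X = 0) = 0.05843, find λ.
λ = 2.8399

For a Poisson(λ) distribution, the PMF at 0 is:
P(X = 0) = λ^0 e^(-λ) / 0! = e^(-λ)

Given P(X = 0) = 0.05843:
e^(-λ) = 0.05843
-λ = ln(0.05843)
λ = -ln(0.05843) = 2.8399

Verification: e^(-2.8399) = 0.05843 ✓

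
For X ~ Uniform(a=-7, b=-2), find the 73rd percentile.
-3.3500

We have X ~ Uniform(a=-7, b=-2).

We want to find x such that P(X ≤ x) = 0.73.

This is the 73rd percentile, which means 73% of values fall below this point.

Using the inverse CDF (quantile function):
x = F⁻¹(0.73) = -3.3500

Verification: P(X ≤ -3.3500) = 0.73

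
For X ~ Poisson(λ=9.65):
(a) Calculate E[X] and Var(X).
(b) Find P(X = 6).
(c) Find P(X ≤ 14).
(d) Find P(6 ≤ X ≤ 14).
(a) E[X] = 9.6500, Var(X) = 9.6500
(b) P(X = 6) = 0.072259
(c) P(X ≤ 14) = 0.933503
(d) P(6 ≤ X ≤ 14) = 0.851961

We have X ~ Poisson(λ=9.65).

(a) Moments:
E[X] = 9.6500
Var(X) = 9.6500
σ = √Var(X) = 3.1064

(b) Point probability using PMF:
P(X = 6) = 0.072259

(c) Cumulative probability using CDF:
P(X ≤ 14) = F(14) = 0.933503

(d) Range probability:
P(6 ≤ X ≤ 14) = P(X ≤ 14) - P(X ≤ 5)
                   = F(14) - F(5)
                   = 0.933503 - 0.081541
                   = 0.851961

This means approximately 85.2% of outcomes fall in the interval [6, 14].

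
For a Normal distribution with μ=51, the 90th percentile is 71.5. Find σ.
σ = 15.9962

For X ~ Normal(μ, σ), the p-th percentile satisfies x = μ + z_p × σ,
where z_p = Φ⁻¹(p) is the standard normal quantile.

Step 1: z_{0.9} = Φ⁻¹(0.9) = 1.2816

Step 2: Solve for σ:
71.5 = 51 + 1.2816 × σ
σ = (71.5 - 51) / 1.2816
σ = 20.50 / 1.2816
σ = 15.9962

Verification: μ + z × σ = 51 + 1.2816 × 15.9962 = 71.50 ✓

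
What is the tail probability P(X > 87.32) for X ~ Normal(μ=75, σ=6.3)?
0.025259

We have X ~ Normal(μ=75, σ=6.3).

P(X > 87.32) = 1 - P(X ≤ 87.32)
                = 1 - F(87.32)
                = 1 - 0.974741
                = 0.025259

So there's approximately a 2.5% chance that X exceeds 87.32.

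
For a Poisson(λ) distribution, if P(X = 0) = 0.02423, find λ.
λ = 3.7202

For a Poisson(λ) distribution, the PMF at 0 is:
P(X = 0) = λ^0 e^(-λ) / 0! = e^(-λ)

Given P(X = 0) = 0.02423:
e^(-λ) = 0.02423
-λ = ln(0.02423)
λ = -ln(0.02423) = 3.7202

Verification: e^(-3.7202) = 0.02423 ✓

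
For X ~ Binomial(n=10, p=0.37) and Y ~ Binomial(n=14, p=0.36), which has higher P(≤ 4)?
X has higher probability (P(X ≤ 4) = 0.7061 > P(Y ≤ 4) = 0.3920)

Compute P(≤ 4) for each distribution:

X ~ Binomial(n=10, p=0.37):
P(X ≤ 4) = 0.7061

Y ~ Binomial(n=14, p=0.36):
P(Y ≤ 4) = 0.3920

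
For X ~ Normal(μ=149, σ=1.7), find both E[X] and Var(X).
E[X] = 149.0000, Var(X) = 2.8900

We have X ~ Normal(μ=149, σ=1.7).

For a Normal distribution with μ=149, σ=1.7:

Expected value:
E[X] = 149.0000

Variance:
Var(X) = 2.8900

Standard deviation:
σ = √Var(X) = 1.7000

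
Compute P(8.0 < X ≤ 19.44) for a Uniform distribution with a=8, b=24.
0.715000

We have X ~ Uniform(a=8, b=24).

To find P(8.0 < X ≤ 19.44), we use:
P(8.0 < X ≤ 19.44) = P(X ≤ 19.44) - P(X ≤ 8.0)
                 = F(19.44) - F(8.0)
                 = 0.715000 - 0.000000
                 = 0.715000

So there's approximately a 71.5% chance that X falls in this range.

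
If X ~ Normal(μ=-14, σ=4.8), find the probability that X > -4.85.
0.028309

We have X ~ Normal(μ=-14, σ=4.8).

P(X > -4.85) = 1 - P(X ≤ -4.85)
                = 1 - F(-4.85)
                = 1 - 0.971691
                = 0.028309

So there's approximately a 2.8% chance that X exceeds -4.85.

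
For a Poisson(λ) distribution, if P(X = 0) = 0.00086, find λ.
λ = 7.0586

For a Poisson(λ) distribution, the PMF at 0 is:
P(X = 0) = λ^0 e^(-λ) / 0! = e^(-λ)

Given P(X = 0) = 0.00086:
e^(-λ) = 0.00086
-λ = ln(0.00086)
λ = -ln(0.00086) = 7.0586

Verification: e^(-7.0586) = 0.00086 ✓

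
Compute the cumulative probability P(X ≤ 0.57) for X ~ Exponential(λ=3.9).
0.891716

We have X ~ Exponential(λ=3.9).

The CDF gives us P(X ≤ k).

Using the CDF:
P(X ≤ 0.57) = 0.891716

This means there's approximately a 89.2% chance that X is at most 0.57.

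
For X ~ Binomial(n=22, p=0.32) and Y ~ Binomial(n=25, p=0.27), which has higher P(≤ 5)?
Y has higher probability (P(Y ≤ 5) = 0.2956 > P(X ≤ 5) = 0.2458)

Compute P(≤ 5) for each distribution:

X ~ Binomial(n=22, p=0.32):
P(X ≤ 5) = 0.2458

Y ~ Binomial(n=25, p=0.27):
P(Y ≤ 5) = 0.2956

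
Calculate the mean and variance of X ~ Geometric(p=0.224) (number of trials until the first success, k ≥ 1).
E[X] = 4.4643, Var(X) = 15.4656

We have X ~ Geometric(p=0.224) (number of trials until the first success, k ≥ 1).

For a Geometric distribution with p=0.224 (number of trials until the first success, k ≥ 1):

Expected value:
E[X] = 4.4643

Variance:
Var(X) = 15.4656

Standard deviation:
σ = √Var(X) = 3.9326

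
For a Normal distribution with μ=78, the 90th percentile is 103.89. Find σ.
σ = 20.2021

For X ~ Normal(μ, σ), the p-th percentile satisfies x = μ + z_p × σ,
where z_p = Φ⁻¹(p) is the standard normal quantile.

Step 1: z_{0.9} = Φ⁻¹(0.9) = 1.2816

Step 2: Solve for σ:
103.89 = 78 + 1.2816 × σ
σ = (103.89 - 78) / 1.2816
σ = 25.89 / 1.2816
σ = 20.2021

Verification: μ + z × σ = 78 + 1.2816 × 20.2021 = 103.89 ✓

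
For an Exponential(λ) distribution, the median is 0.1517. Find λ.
λ = 4.5692

For X ~ Exponential(λ), the CDF is F(x) = 1 - e^(-λx).
The median m satisfies F(m) = 0.5:
1 - e^(-λm) = 0.5
e^(-λm) = 0.5
λm = ln(2)
m = ln(2) / λ

Given m = 0.1517:
λ = ln(2) / 0.1517 = 0.693147 / 0.1517 = 4.5692

Verification: ln(2) / 4.5692 = 0.1517 ✓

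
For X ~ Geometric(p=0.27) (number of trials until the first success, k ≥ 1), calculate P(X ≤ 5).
0.792693

We have X ~ Geometric(p=0.27) (number of trials until the first success, k ≥ 1).

The CDF gives us P(X ≤ k).

Using the CDF:
P(X ≤ 5) = 0.792693

This means there's approximately a 79.3% chance that X is at most 5.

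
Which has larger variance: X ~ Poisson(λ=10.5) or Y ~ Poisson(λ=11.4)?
Y has larger variance (11.4000 > 10.5000)

Compute the variance for each distribution:

X ~ Poisson(λ=10.5):
Var(X) = 10.5000

Y ~ Poisson(λ=11.4):
Var(Y) = 11.4000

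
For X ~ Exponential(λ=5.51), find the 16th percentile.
0.0316

We have X ~ Exponential(λ=5.51).

We want to find x such that P(X ≤ x) = 0.16.

This is the 16th percentile, which means 16% of values fall below this point.

Using the inverse CDF (quantile function):
x = F⁻¹(0.16) = 0.0316

Verification: P(X ≤ 0.0316) = 0.16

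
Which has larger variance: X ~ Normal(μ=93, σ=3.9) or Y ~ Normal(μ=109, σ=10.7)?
Y has larger variance (114.4900 > 15.2100)

Compute the variance for each distribution:

X ~ Normal(μ=93, σ=3.9):
Var(X) = 15.2100

Y ~ Normal(μ=109, σ=10.7):
Var(Y) = 114.4900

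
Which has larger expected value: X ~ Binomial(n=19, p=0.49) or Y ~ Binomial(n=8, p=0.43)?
X has larger mean (9.3100 > 3.4400)

Compute the expected value for each distribution:

X ~ Binomial(n=19, p=0.49):
E[X] = 9.3100

Y ~ Binomial(n=8, p=0.43):
E[Y] = 3.4400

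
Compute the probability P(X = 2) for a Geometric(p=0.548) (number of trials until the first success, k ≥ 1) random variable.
0.247696

We have X ~ Geometric(p=0.548) (number of trials until the first success, k ≥ 1).

For a Geometric distribution, the PMF gives us the probability of each outcome.

Using the PMF formula:
P(X = 2) = 0.247696

Rounded to 4 decimal places: 0.2477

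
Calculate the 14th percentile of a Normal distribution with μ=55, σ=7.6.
46.7896

We have X ~ Normal(μ=55, σ=7.6).

We want to find x such that P(X ≤ x) = 0.14.

This is the 14th percentile, which means 14% of values fall below this point.

Using the inverse CDF (quantile function):
x = F⁻¹(0.14) = 46.7896

Verification: P(X ≤ 46.7896) = 0.14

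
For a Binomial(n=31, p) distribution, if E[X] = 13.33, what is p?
p = 0.43

For a Binomial(n, p) distribution:
E[X] = n × p

Given n = 31 and E[X] = 13.33:
13.33 = 31 × p
p = 13.33 / 31 = 0.43

Verification: Binomial(31, 0.43) has E[X] = 13.33 ✓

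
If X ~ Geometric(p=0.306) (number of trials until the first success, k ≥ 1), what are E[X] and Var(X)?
E[X] = 3.2680, Var(X) = 7.4117

We have X ~ Geometric(p=0.306) (number of trials until the first success, k ≥ 1).

For a Geometric distribution with p=0.306 (number of trials until the first success, k ≥ 1):

Expected value:
E[X] = 3.2680

Variance:
Var(X) = 7.4117

Standard deviation:
σ = √Var(X) = 2.7224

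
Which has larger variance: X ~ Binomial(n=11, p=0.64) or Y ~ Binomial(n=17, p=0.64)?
Y has larger variance (3.9168 > 2.5344)

Compute the variance for each distribution:

X ~ Binomial(n=11, p=0.64):
Var(X) = 2.5344

Y ~ Binomial(n=17, p=0.64):
Var(Y) = 3.9168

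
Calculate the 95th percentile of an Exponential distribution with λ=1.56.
1.9203

We have X ~ Exponential(λ=1.56).

We want to find x such that P(X ≤ x) = 0.95.

This is the 95th percentile, which means 95% of values fall below this point.

Using the inverse CDF (quantile function):
x = F⁻¹(0.95) = 1.9203

Verification: P(X ≤ 1.9203) = 0.95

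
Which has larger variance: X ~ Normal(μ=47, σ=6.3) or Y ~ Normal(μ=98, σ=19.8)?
Y has larger variance (392.0400 > 39.6900)

Compute the variance for each distribution:

X ~ Normal(μ=47, σ=6.3):
Var(X) = 39.6900

Y ~ Normal(μ=98, σ=19.8):
Var(Y) = 392.0400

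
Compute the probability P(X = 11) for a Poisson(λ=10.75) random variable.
0.119034

We have X ~ Poisson(λ=10.75).

For a Poisson distribution, the PMF gives us the probability of each outcome.

Using the PMF formula:
P(X = 11) = 0.119034

Rounded to 4 decimal places: 0.1190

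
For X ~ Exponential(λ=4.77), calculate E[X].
0.2096

We have X ~ Exponential(λ=4.77).

For an Exponential distribution with λ=4.77:
E[X] = 0.2096

This is the expected (average) value of X.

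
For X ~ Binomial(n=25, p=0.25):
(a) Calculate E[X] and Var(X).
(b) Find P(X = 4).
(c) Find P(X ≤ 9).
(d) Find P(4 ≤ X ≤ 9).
(a) E[X] = 6.2500, Var(X) = 4.6875
(b) P(X = 4) = 0.117527
(c) P(X ≤ 9) = 0.928672
(d) P(4 ≤ X ≤ 9) = 0.832458

We have X ~ Binomial(n=25, p=0.25).

(a) Moments:
E[X] = 6.2500
Var(X) = 4.6875
σ = √Var(X) = 2.1651

(b) Point probability using PMF:
P(X = 4) = 0.117527

(c) Cumulative probability using CDF:
P(X ≤ 9) = F(9) = 0.928672

(d) Range probability:
P(4 ≤ X ≤ 9) = P(X ≤ 9) - P(X ≤ 3)
                   = F(9) - F(3)
                   = 0.928672 - 0.096214
                   = 0.832458

This means approximately 83.2% of outcomes fall in the interval [4, 9].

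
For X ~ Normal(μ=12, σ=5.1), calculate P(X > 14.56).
0.307848

We have X ~ Normal(μ=12, σ=5.1).

P(X > 14.56) = 1 - P(X ≤ 14.56)
                = 1 - F(14.56)
                = 1 - 0.692152
                = 0.307848

So there's approximately a 30.8% chance that X exceeds 14.56.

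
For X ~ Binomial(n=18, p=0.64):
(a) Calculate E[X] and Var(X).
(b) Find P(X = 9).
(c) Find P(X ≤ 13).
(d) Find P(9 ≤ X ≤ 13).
(a) E[X] = 11.5200, Var(X) = 4.1472
(b) P(X = 9) = 0.088952
(c) P(X ≤ 13) = 0.834135
(d) P(9 ≤ X ≤ 13) = 0.762699

We have X ~ Binomial(n=18, p=0.64).

(a) Moments:
E[X] = 11.5200
Var(X) = 4.1472
σ = √Var(X) = 2.0365

(b) Point probability using PMF:
P(X = 9) = 0.088952

(c) Cumulative probability using CDF:
P(X ≤ 13) = F(13) = 0.834135

(d) Range probability:
P(9 ≤ X ≤ 13) = P(X ≤ 13) - P(X ≤ 8)
                   = F(13) - F(8)
                   = 0.834135 - 0.071436
                   = 0.762699

This means approximately 76.3% of outcomes fall in the interval [9, 13].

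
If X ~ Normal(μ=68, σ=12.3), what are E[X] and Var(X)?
E[X] = 68.0000, Var(X) = 151.2900

We have X ~ Normal(μ=68, σ=12.3).

For a Normal distribution with μ=68, σ=12.3:

Expected value:
E[X] = 68.0000

Variance:
Var(X) = 151.2900

Standard deviation:
σ = √Var(X) = 12.3000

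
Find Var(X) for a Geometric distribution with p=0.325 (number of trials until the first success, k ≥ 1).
6.3905

We have X ~ Geometric(p=0.325) (number of trials until the first success, k ≥ 1).

For a Geometric distribution with p=0.325 (number of trials until the first success, k ≥ 1):
Var(X) = 6.3905

The variance measures the spread of the distribution around the mean.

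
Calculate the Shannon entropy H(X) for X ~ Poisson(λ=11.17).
2.6177 nats

We have X ~ Poisson(λ=11.17).

The Shannon entropy measures the uncertainty or information content of the distribution.

For a Poisson distribution with λ=11.17:
H(X) = 2.6177 nats

(In bits, this would be 3.7766 bits.)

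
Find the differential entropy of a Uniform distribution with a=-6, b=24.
3.4012 nats

We have X ~ Uniform(a=-6, b=24).

The differential entropy measures the uncertainty or information content of the distribution.

For a Uniform distribution with a=-6, b=24:
h(X) = 3.4012 nats

(In bits, this would be 4.9069 bits.)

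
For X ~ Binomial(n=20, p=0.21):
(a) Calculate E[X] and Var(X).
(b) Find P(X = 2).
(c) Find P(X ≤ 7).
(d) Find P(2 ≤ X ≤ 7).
(a) E[X] = 4.2000, Var(X) = 3.3180
(b) P(X = 2) = 0.120359
(c) P(X ≤ 7) = 0.958077
(d) P(2 ≤ X ≤ 7) = 0.901451

We have X ~ Binomial(n=20, p=0.21).

(a) Moments:
E[X] = 4.2000
Var(X) = 3.3180
σ = √Var(X) = 1.8215

(b) Point probability using PMF:
P(X = 2) = 0.120359

(c) Cumulative probability using CDF:
P(X ≤ 7) = F(7) = 0.958077

(d) Range probability:
P(2 ≤ X ≤ 7) = P(X ≤ 7) - P(X ≤ 1)
                   = F(7) - F(1)
                   = 0.958077 - 0.056626
                   = 0.901451

This means approximately 90.1% of outcomes fall in the interval [2, 7].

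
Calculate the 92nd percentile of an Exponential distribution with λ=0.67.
3.7697

We have X ~ Exponential(λ=0.67).

We want to find x such that P(X ≤ x) = 0.92.

This is the 92nd percentile, which means 92% of values fall below this point.

Using the inverse CDF (quantile function):
x = F⁻¹(0.92) = 3.7697

Verification: P(X ≤ 3.7697) = 0.92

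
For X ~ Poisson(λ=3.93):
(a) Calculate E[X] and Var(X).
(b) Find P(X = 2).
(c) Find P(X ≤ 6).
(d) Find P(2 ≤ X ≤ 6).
(a) E[X] = 3.9300, Var(X) = 3.9300
(b) P(X = 2) = 0.151697
(c) P(X ≤ 6) = 0.896491
(d) P(2 ≤ X ≤ 6) = 0.799648

We have X ~ Poisson(λ=3.93).

(a) Moments:
E[X] = 3.9300
Var(X) = 3.9300
σ = √Var(X) = 1.9824

(b) Point probability using PMF:
P(X = 2) = 0.151697

(c) Cumulative probability using CDF:
P(X ≤ 6) = F(6) = 0.896491

(d) Range probability:
P(2 ≤ X ≤ 6) = P(X ≤ 6) - P(X ≤ 1)
                   = F(6) - F(1)
                   = 0.896491 - 0.096843
                   = 0.799648

This means approximately 80.0% of outcomes fall in the interval [2, 6].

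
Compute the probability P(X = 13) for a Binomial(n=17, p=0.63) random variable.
0.109853

We have X ~ Binomial(n=17, p=0.63).

For a Binomial distribution, the PMF gives us the probability of each outcome.

Using the PMF formula:
P(X = 13) = 0.109853

Rounded to 4 decimal places: 0.1099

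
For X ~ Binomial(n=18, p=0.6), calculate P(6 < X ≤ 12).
0.770960

We have X ~ Binomial(n=18, p=0.6).

To find P(6 < X ≤ 12), we use:
P(6 < X ≤ 12) = P(X ≤ 12) - P(X ≤ 6)
                 = F(12) - F(6)
                 = 0.791242 - 0.020282
                 = 0.770960

So there's approximately a 77.1% chance that X falls in this range.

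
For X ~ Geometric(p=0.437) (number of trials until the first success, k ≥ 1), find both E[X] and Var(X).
E[X] = 2.2883, Var(X) = 2.9481

We have X ~ Geometric(p=0.437) (number of trials until the first success, k ≥ 1).

For a Geometric distribution with p=0.437 (number of trials until the first success, k ≥ 1):

Expected value:
E[X] = 2.2883

Variance:
Var(X) = 2.9481

Standard deviation:
σ = √Var(X) = 1.7170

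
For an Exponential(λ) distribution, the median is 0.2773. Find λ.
λ = 2.4996

For X ~ Exponential(λ), the CDF is F(x) = 1 - e^(-λx).
The median m satisfies F(m) = 0.5:
1 - e^(-λm) = 0.5
e^(-λm) = 0.5
λm = ln(2)
m = ln(2) / λ

Given m = 0.2773:
λ = ln(2) / 0.2773 = 0.693147 / 0.2773 = 2.4996

Verification: ln(2) / 2.4996 = 0.2773 ✓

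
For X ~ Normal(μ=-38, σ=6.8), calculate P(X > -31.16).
0.157236

We have X ~ Normal(μ=-38, σ=6.8).

P(X > -31.16) = 1 - P(X ≤ -31.16)
                = 1 - F(-31.16)
                = 1 - 0.842764
                = 0.157236

So there's approximately a 15.7% chance that X exceeds -31.16.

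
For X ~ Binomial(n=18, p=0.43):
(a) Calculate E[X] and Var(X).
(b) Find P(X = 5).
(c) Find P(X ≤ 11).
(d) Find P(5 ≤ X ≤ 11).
(a) E[X] = 7.7400, Var(X) = 4.4118
(b) P(X = 5) = 0.084449
(c) P(X ≤ 11) = 0.962759
(d) P(5 ≤ X ≤ 11) = 0.904546

We have X ~ Binomial(n=18, p=0.43).

(a) Moments:
E[X] = 7.7400
Var(X) = 4.4118
σ = √Var(X) = 2.1004

(b) Point probability using PMF:
P(X = 5) = 0.084449

(c) Cumulative probability using CDF:
P(X ≤ 11) = F(11) = 0.962759

(d) Range probability:
P(5 ≤ X ≤ 11) = P(X ≤ 11) - P(X ≤ 4)
                   = F(11) - F(4)
                   = 0.962759 - 0.058213
                   = 0.904546

This means approximately 90.5% of outcomes fall in the interval [5, 11].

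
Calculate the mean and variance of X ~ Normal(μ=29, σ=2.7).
E[X] = 29.0000, Var(X) = 7.2900

We have X ~ Normal(μ=29, σ=2.7).

For a Normal distribution with μ=29, σ=2.7:

Expected value:
E[X] = 29.0000

Variance:
Var(X) = 7.2900

Standard deviation:
σ = √Var(X) = 2.7000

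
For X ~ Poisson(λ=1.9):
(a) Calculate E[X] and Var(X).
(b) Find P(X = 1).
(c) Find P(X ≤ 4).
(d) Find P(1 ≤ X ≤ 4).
(a) E[X] = 1.9000, Var(X) = 1.9000
(b) P(X = 1) = 0.284180
(c) P(X ≤ 4) = 0.955919
(d) P(1 ≤ X ≤ 4) = 0.806350

We have X ~ Poisson(λ=1.9).

(a) Moments:
E[X] = 1.9000
Var(X) = 1.9000
σ = √Var(X) = 1.3784

(b) Point probability using PMF:
P(X = 1) = 0.284180

(c) Cumulative probability using CDF:
P(X ≤ 4) = F(4) = 0.955919

(d) Range probability:
P(1 ≤ X ≤ 4) = P(X ≤ 4) - P(X ≤ 0)
                   = F(4) - F(0)
                   = 0.955919 - 0.149569
                   = 0.806350

This means approximately 80.6% of outcomes fall in the interval [1, 4].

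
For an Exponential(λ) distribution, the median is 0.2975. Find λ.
λ = 2.3299

For X ~ Exponential(λ), the CDF is F(x) = 1 - e^(-λx).
The median m satisfies F(m) = 0.5:
1 - e^(-λm) = 0.5
e^(-λm) = 0.5
λm = ln(2)
m = ln(2) / λ

Given m = 0.2975:
λ = ln(2) / 0.2975 = 0.693147 / 0.2975 = 2.3299

Verification: ln(2) / 2.3299 = 0.2975 ✓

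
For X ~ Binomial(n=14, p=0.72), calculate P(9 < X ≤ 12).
0.584213

We have X ~ Binomial(n=14, p=0.72).

To find P(9 < X ≤ 12), we use:
P(9 < X ≤ 12) = P(X ≤ 12) - P(X ≤ 9)
                 = F(12) - F(9)
                 = 0.935160 - 0.350948
                 = 0.584213

So there's approximately a 58.4% chance that X falls in this range.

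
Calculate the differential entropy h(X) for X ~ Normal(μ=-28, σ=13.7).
4.0363 nats

We have X ~ Normal(μ=-28, σ=13.7).

The differential entropy measures the uncertainty or information content of the distribution.

For a Normal distribution with μ=-28, σ=13.7:
h(X) = 4.0363 nats

(In bits, this would be 5.8232 bits.)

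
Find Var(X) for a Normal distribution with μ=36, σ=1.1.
1.2100

We have X ~ Normal(μ=36, σ=1.1).

For a Normal distribution with μ=36, σ=1.1:
Var(X) = 1.2100

The variance measures the spread of the distribution around the mean.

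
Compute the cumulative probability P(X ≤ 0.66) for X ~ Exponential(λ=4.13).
0.934506

We have X ~ Exponential(λ=4.13).

The CDF gives us P(X ≤ k).

Using the CDF:
P(X ≤ 0.66) = 0.934506

This means there's approximately a 93.5% chance that X is at most 0.66.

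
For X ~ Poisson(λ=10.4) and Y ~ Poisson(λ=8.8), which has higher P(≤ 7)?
Y has higher probability (P(Y ≤ 7) = 0.3478 > P(X ≤ 7) = 0.1863)

Compute P(≤ 7) for each distribution:

X ~ Poisson(λ=10.4):
P(X ≤ 7) = 0.1863

Y ~ Poisson(λ=8.8):
P(Y ≤ 7) = 0.3478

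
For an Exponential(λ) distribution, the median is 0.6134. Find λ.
λ = 1.1300

For X ~ Exponential(λ), the CDF is F(x) = 1 - e^(-λx).
The median m satisfies F(m) = 0.5:
1 - e^(-λm) = 0.5
e^(-λm) = 0.5
λm = ln(2)
m = ln(2) / λ

Given m = 0.6134:
λ = ln(2) / 0.6134 = 0.693147 / 0.6134 = 1.1300

Verification: ln(2) / 1.1300 = 0.6134 ✓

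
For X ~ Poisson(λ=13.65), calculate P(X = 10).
0.073020

We have X ~ Poisson(λ=13.65).

For a Poisson distribution, the PMF gives us the probability of each outcome.

Using the PMF formula:
P(X = 10) = 0.073020

Rounded to 4 decimal places: 0.0730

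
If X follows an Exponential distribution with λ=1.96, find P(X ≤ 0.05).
0.093351

We have X ~ Exponential(λ=1.96).

The CDF gives us P(X ≤ k).

Using the CDF:
P(X ≤ 0.05) = 0.093351

This means there's approximately a 9.3% chance that X is at most 0.05.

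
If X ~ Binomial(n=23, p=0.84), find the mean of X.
19.3200

We have X ~ Binomial(n=23, p=0.84).

For a Binomial distribution with n=23, p=0.84:
E[X] = 19.3200

This is the expected (average) value of X.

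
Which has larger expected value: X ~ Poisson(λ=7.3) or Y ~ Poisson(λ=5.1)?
X has larger mean (7.3000 > 5.1000)

Compute the expected value for each distribution:

X ~ Poisson(λ=7.3):
E[X] = 7.3000

Y ~ Poisson(λ=5.1):
E[Y] = 5.1000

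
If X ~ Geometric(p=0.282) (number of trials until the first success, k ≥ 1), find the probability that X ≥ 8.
0.098372

We have X ~ Geometric(p=0.282) (number of trials until the first success, k ≥ 1).

For discrete distributions, P(X ≥ 8) = 1 - P(X ≤ 7).

P(X ≤ 7) = 0.901628
P(X ≥ 8) = 1 - 0.901628 = 0.098372

So there's approximately a 9.8% chance that X is at least 8.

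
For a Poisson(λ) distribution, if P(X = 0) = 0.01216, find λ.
λ = 4.4096

For a Poisson(λ) distribution, the PMF at 0 is:
P(X = 0) = λ^0 e^(-λ) / 0! = e^(-λ)

Given P(X = 0) = 0.01216:
e^(-λ) = 0.01216
-λ = ln(0.01216)
λ = -ln(0.01216) = 4.4096

Verification: e^(-4.4096) = 0.01216 ✓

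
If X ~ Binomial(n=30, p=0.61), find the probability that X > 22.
0.054634

We have X ~ Binomial(n=30, p=0.61).

P(X > 22) = 1 - P(X ≤ 22)
                = 1 - F(22)
                = 1 - 0.945366
                = 0.054634

So there's approximately a 5.5% chance that X exceeds 22.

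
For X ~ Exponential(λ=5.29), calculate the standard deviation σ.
0.1890

We have X ~ Exponential(λ=5.29).

For an Exponential distribution with λ=5.29:
σ = √Var(X) = 0.1890

The standard deviation is the square root of the variance.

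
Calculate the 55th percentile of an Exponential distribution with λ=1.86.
0.4293

We have X ~ Exponential(λ=1.86).

We want to find x such that P(X ≤ x) = 0.55.

This is the 55th percentile, which means 55% of values fall below this point.

Using the inverse CDF (quantile function):
x = F⁻¹(0.55) = 0.4293

Verification: P(X ≤ 0.4293) = 0.55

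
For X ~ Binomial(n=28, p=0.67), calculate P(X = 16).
0.083666

We have X ~ Binomial(n=28, p=0.67).

For a Binomial distribution, the PMF gives us the probability of each outcome.

Using the PMF formula:
P(X = 16) = 0.083666

Rounded to 4 decimal places: 0.0837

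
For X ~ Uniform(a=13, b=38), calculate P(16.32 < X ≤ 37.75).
0.857200

We have X ~ Uniform(a=13, b=38).

To find P(16.32 < X ≤ 37.75), we use:
P(16.32 < X ≤ 37.75) = P(X ≤ 37.75) - P(X ≤ 16.32)
                 = F(37.75) - F(16.32)
                 = 0.990000 - 0.132800
                 = 0.857200

So there's approximately a 85.7% chance that X falls in this range.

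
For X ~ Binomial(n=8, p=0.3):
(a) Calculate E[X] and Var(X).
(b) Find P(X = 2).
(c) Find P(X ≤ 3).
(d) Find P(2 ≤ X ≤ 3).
(a) E[X] = 2.4000, Var(X) = 1.6800
(b) P(X = 2) = 0.296475
(c) P(X ≤ 3) = 0.805896
(d) P(2 ≤ X ≤ 3) = 0.550597

We have X ~ Binomial(n=8, p=0.3).

(a) Moments:
E[X] = 2.4000
Var(X) = 1.6800
σ = √Var(X) = 1.2961

(b) Point probability using PMF:
P(X = 2) = 0.296475

(c) Cumulative probability using CDF:
P(X ≤ 3) = F(3) = 0.805896

(d) Range probability:
P(2 ≤ X ≤ 3) = P(X ≤ 3) - P(X ≤ 1)
                   = F(3) - F(1)
                   = 0.805896 - 0.255298
                   = 0.550597

This means approximately 55.1% of outcomes fall in the interval [2, 3].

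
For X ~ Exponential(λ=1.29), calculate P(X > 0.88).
0.321358

We have X ~ Exponential(λ=1.29).

P(X > 0.88) = 1 - P(X ≤ 0.88)
                = 1 - F(0.88)
                = 1 - 0.678642
                = 0.321358

So there's approximately a 32.1% chance that X exceeds 0.88.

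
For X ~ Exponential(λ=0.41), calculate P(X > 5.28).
0.114773

We have X ~ Exponential(λ=0.41).

P(X > 5.28) = 1 - P(X ≤ 5.28)
                = 1 - F(5.28)
                = 1 - 0.885227
                = 0.114773

So there's approximately a 11.5% chance that X exceeds 5.28.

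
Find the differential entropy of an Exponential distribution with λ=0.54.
1.6162 nats

We have X ~ Exponential(λ=0.54).

The differential entropy measures the uncertainty or information content of the distribution.

For an Exponential distribution with λ=0.54:
h(X) = 1.6162 nats

(In bits, this would be 2.3317 bits.)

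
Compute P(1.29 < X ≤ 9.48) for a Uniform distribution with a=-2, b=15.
0.481765

We have X ~ Uniform(a=-2, b=15).

To find P(1.29 < X ≤ 9.48), we use:
P(1.29 < X ≤ 9.48) = P(X ≤ 9.48) - P(X ≤ 1.29)
                 = F(9.48) - F(1.29)
                 = 0.675294 - 0.193529
                 = 0.481765

So there's approximately a 48.2% chance that X falls in this range.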